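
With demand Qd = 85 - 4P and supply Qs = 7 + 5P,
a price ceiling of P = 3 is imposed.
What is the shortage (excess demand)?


At P = 3:
Qd = 85 - 4*3 = 73
Qs = 7 + 5*3 = 22
Shortage = Qd - Qs = 73 - 22 = 51

51


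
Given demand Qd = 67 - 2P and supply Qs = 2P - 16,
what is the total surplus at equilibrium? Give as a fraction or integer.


Find equilibrium: 67 - 2P = 2P - 16
67 + 16 = 4P
P* = 83/4 = 83/4
Q* = 2*83/4 - 16 = 51/2
Inverse demand: P = 67/2 - Q/2, so P_max = 67/2
Inverse supply: P = 8 + Q/2, so P_min = 8
CS = (1/2) * 51/2 * (67/2 - 83/4) = 2601/16
PS = (1/2) * 51/2 * (83/4 - 8) = 2601/16
TS = CS + PS = 2601/16 + 2601/16 = 2601/8

2601/8


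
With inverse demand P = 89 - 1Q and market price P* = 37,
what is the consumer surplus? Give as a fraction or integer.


Maximum willingness to pay (at Q=0): P_max = 89
Quantity demanded at P* = 37:
Q* = (89 - 37)/1 = 52
CS = (1/2) * Q* * (P_max - P*)
CS = (1/2) * 52 * (89 - 37)
CS = (1/2) * 52 * 52 = 1352

1352


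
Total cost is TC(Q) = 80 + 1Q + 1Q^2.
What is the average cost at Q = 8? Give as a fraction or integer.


TC(8) = 80 + 1*8 + 1*8^2
TC(8) = 80 + 8 + 64 = 152
AC = TC/Q = 152/8 = 19

19


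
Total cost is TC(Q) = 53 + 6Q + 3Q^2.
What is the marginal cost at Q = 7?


MC = dTC/dQ = 6 + 2*3*Q
At Q = 7:
MC = 6 + 6*7
MC = 6 + 42 = 48

48


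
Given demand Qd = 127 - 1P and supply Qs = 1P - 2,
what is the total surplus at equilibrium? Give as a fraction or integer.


Find equilibrium: 127 - 1P = 1P - 2
127 + 2 = 2P
P* = 129/2 = 129/2
Q* = 1*129/2 - 2 = 125/2
Inverse demand: P = 127 - Q/1, so P_max = 127
Inverse supply: P = 2 + Q/1, so P_min = 2
CS = (1/2) * 125/2 * (127 - 129/2) = 15625/8
PS = (1/2) * 125/2 * (129/2 - 2) = 15625/8
TS = CS + PS = 15625/8 + 15625/8 = 15625/4

15625/4


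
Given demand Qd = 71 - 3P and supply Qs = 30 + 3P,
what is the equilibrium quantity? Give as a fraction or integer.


First find equilibrium price:
71 - 3P = 30 + 3P
P* = 41/6 = 41/6
Then substitute into demand:
Q* = 71 - 3 * 41/6 = 101/2

101/2


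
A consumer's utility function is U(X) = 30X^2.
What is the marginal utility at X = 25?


MU = dU/dX = 30*2*X^(2-1)
MU = 60*X^1
At X = 25:
MU = 60 * 25^1
MU = 60 * 25 = 1500

1500


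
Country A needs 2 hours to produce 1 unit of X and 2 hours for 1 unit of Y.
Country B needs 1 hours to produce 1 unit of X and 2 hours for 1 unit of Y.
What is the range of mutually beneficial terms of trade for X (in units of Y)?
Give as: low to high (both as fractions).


Opportunity cost of X for Country A = hours_X / hours_Y = 2/2 = 1 units of Y
Opportunity cost of X for Country B = hours_X / hours_Y = 1/2 = 1/2 units of Y
Terms of trade must be between the two opportunity costs.
Range: 1/2 to 1

1/2 to 1


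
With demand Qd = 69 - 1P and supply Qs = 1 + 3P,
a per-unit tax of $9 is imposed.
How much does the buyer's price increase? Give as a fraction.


With a per-unit tax, the buyer's price increase depends on relative slopes.
Supply slope: d = 3, Demand slope: b = 1
Buyer's price increase = d * tax / (b + d)
= 3 * 9 / (1 + 3)
= 27 / 4 = 27/4

27/4


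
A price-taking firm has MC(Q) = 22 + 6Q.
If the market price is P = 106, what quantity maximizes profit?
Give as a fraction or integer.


In perfect competition, profit is maximized where P = MC.
106 = 22 + 6Q
84 = 6Q
Q* = 84/6 = 14

14


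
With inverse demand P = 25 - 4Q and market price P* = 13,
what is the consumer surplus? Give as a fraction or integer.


Maximum willingness to pay (at Q=0): P_max = 25
Quantity demanded at P* = 13:
Q* = (25 - 13)/4 = 3
CS = (1/2) * Q* * (P_max - P*)
CS = (1/2) * 3 * (25 - 13)
CS = (1/2) * 3 * 12 = 18

18


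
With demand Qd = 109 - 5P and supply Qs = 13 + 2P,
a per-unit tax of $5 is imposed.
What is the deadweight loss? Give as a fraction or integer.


Pre-tax equilibrium quantity: Q* = 283/7
Post-tax equilibrium quantity: Q_tax = 233/7
Reduction in quantity: Q* - Q_tax = 50/7
DWL = (1/2) * tax * (Q* - Q_tax)
DWL = (1/2) * 5 * 50/7 = 125/7

125/7


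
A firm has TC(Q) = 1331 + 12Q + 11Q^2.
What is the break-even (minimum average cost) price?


AC(Q) = 1331/Q + 12 + 11Q
To minimize: dAC/dQ = -1331/Q^2 + 11 = 0
Q^2 = 1331/11 = 121
Q* = 11
Min AC = 1331/11 + 12 + 11*11
Min AC = 121 + 12 + 121 = 254

254


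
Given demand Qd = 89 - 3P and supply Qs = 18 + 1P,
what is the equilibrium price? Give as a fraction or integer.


At equilibrium, Qd = Qs.
89 - 3P = 18 + 1P
89 - 18 = 3P + 1P
71 = 4P
P* = 71/4 = 71/4

71/4


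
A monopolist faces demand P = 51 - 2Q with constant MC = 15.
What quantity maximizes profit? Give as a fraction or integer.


TR = P*Q = (51 - 2Q)Q = 51Q - 2Q^2
MR = dTR/dQ = 51 - 4Q
Set MR = MC:
51 - 4Q = 15
36 = 4Q
Q* = 36/4 = 9

9


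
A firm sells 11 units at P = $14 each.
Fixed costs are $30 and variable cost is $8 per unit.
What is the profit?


Total Revenue = P * Q = 14 * 11 = $154
Total Cost = FC + VC*Q = 30 + 8*11 = $118
Profit = TR - TC = 154 - 118 = $36

$36


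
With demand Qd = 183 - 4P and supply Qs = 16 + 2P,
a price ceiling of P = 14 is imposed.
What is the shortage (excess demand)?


At P = 14:
Qd = 183 - 4*14 = 127
Qs = 16 + 2*14 = 44
Shortage = Qd - Qs = 127 - 44 = 83

83


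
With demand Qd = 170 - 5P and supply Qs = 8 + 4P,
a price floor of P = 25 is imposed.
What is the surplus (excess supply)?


At P = 25:
Qd = 170 - 5*25 = 45
Qs = 8 + 4*25 = 108
Surplus = Qs - Qd = 108 - 45 = 63

63


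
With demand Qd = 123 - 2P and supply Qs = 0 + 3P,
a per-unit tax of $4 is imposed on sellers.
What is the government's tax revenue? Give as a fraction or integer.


With tax on sellers, new supply: Qs' = 0 + 3(P - 4)
= 3P - 12
New equilibrium quantity:
Q_new = 69
Tax revenue = tax * Q_new = 4 * 69 = 276

276


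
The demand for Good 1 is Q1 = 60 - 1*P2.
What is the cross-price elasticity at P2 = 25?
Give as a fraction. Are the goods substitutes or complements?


dQ1/dP2 = -1
At P2 = 25: Q1 = 60 - 1*25 = 35
Exy = (dQ1/dP2)(P2/Q1) = -1 * 25 / 35 = -5/7
Since Exy < 0, the goods are complements.

-5/7 (complements)


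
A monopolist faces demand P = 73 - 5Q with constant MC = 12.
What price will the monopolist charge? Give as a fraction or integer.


MR = 73 - 10Q
Set MR = MC: 73 - 10Q = 12
Q* = 61/10
Substitute into demand:
P* = 73 - 5*61/10 = 85/2

85/2


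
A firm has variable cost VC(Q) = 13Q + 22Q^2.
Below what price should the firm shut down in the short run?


AVC(Q) = VC(Q)/Q = 13 + 22Q
AVC is increasing in Q, so minimum AVC is at Q -> 0+.
Min AVC = 13
The firm should shut down if P < 13.

13


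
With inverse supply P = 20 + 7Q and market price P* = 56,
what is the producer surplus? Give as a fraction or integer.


Minimum supply price (at Q=0): P_min = 20
Quantity supplied at P* = 56:
Q* = (56 - 20)/7 = 36/7
PS = (1/2) * Q* * (P* - P_min)
PS = (1/2) * 36/7 * (56 - 20)
PS = (1/2) * 36/7 * 36 = 648/7

648/7


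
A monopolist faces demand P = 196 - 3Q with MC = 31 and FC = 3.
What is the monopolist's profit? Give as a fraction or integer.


MR = MC: 196 - 6Q = 31
Q* = 55/2
P* = 196 - 3*55/2 = 227/2
Profit = (P* - MC)*Q* - FC
= (227/2 - 31)*55/2 - 3
= 165/2*55/2 - 3
= 9075/4 - 3 = 9063/4

9063/4


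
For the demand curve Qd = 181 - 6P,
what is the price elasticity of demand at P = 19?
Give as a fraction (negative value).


dQ/dP = -6
At P = 19: Q = 181 - 6*19 = 67
E = (dQ/dP)(P/Q) = (-6)(19/67) = -114/67

-114/67


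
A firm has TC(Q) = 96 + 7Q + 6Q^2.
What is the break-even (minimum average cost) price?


AC(Q) = 96/Q + 7 + 6Q
To minimize: dAC/dQ = -96/Q^2 + 6 = 0
Q^2 = 96/6 = 16
Q* = 4
Min AC = 96/4 + 7 + 6*4
Min AC = 24 + 7 + 24 = 55

55


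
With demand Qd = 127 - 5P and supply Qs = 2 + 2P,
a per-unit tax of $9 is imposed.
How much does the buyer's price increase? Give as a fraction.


With a per-unit tax, the buyer's price increase depends on relative slopes.
Supply slope: d = 2, Demand slope: b = 5
Buyer's price increase = d * tax / (b + d)
= 2 * 9 / (5 + 2)
= 18 / 7 = 18/7

18/7


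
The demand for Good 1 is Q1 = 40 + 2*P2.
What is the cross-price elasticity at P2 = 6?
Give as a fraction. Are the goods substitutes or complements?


dQ1/dP2 = 2
At P2 = 6: Q1 = 40 + 2*6 = 52
Exy = (dQ1/dP2)(P2/Q1) = 2 * 6 / 52 = 3/13
Since Exy > 0, the goods are substitutes.

3/13 (substitutes)


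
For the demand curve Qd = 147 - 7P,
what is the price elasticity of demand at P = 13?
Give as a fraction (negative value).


dQ/dP = -7
At P = 13: Q = 147 - 7*13 = 56
E = (dQ/dP)(P/Q) = (-7)(13/56) = -13/8

-13/8


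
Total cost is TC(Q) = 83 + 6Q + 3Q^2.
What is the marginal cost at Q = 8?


MC = dTC/dQ = 6 + 2*3*Q
At Q = 8:
MC = 6 + 6*8
MC = 6 + 48 = 54

54


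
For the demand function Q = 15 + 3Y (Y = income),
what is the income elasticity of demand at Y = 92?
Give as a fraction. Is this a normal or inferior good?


dQ/dY = 3
At Y = 92: Q = 15 + 3*92 = 291
Ey = (dQ/dY)(Y/Q) = 3 * 92 / 291 = 92/97
Since Ey > 0, this is a normal good.

92/97 (normal good)


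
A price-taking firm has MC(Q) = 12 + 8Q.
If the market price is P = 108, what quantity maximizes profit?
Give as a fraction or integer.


In perfect competition, profit is maximized where P = MC.
108 = 12 + 8Q
96 = 8Q
Q* = 96/8 = 12

12


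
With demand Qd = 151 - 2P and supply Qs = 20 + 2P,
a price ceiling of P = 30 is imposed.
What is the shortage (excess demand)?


At P = 30:
Qd = 151 - 2*30 = 91
Qs = 20 + 2*30 = 80
Shortage = Qd - Qs = 91 - 80 = 11

11


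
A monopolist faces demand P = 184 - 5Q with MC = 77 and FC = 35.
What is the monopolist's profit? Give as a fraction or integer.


MR = MC: 184 - 10Q = 77
Q* = 107/10
P* = 184 - 5*107/10 = 261/2
Profit = (P* - MC)*Q* - FC
= (261/2 - 77)*107/10 - 35
= 107/2*107/10 - 35
= 11449/20 - 35 = 10749/20

10749/20


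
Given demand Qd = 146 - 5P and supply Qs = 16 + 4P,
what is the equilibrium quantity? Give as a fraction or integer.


First find equilibrium price:
146 - 5P = 16 + 4P
P* = 130/9 = 130/9
Then substitute into demand:
Q* = 146 - 5 * 130/9 = 664/9

664/9


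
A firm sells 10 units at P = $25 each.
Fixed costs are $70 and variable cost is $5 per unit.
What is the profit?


Total Revenue = P * Q = 25 * 10 = $250
Total Cost = FC + VC*Q = 70 + 5*10 = $120
Profit = TR - TC = 250 - 120 = $130

$130


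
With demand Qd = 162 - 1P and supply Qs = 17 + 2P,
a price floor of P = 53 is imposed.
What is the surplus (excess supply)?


At P = 53:
Qd = 162 - 1*53 = 109
Qs = 17 + 2*53 = 123
Surplus = Qs - Qd = 123 - 109 = 14

14


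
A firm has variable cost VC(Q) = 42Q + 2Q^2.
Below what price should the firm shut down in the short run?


AVC(Q) = VC(Q)/Q = 42 + 2Q
AVC is increasing in Q, so minimum AVC is at Q -> 0+.
Min AVC = 42
The firm should shut down if P < 42.

42


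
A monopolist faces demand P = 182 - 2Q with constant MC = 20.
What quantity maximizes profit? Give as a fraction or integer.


TR = P*Q = (182 - 2Q)Q = 182Q - 2Q^2
MR = dTR/dQ = 182 - 4Q
Set MR = MC:
182 - 4Q = 20
162 = 4Q
Q* = 162/4 = 81/2

81/2


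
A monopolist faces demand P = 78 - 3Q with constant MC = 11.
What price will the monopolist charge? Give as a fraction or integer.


MR = 78 - 6Q
Set MR = MC: 78 - 6Q = 11
Q* = 67/6
Substitute into demand:
P* = 78 - 3*67/6 = 89/2

89/2


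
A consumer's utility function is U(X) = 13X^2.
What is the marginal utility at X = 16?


MU = dU/dX = 13*2*X^(2-1)
MU = 26*X^1
At X = 16:
MU = 26 * 16^1
MU = 26 * 16 = 416

416


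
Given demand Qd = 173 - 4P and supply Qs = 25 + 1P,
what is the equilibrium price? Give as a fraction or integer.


At equilibrium, Qd = Qs.
173 - 4P = 25 + 1P
173 - 25 = 4P + 1P
148 = 5P
P* = 148/5 = 148/5

148/5


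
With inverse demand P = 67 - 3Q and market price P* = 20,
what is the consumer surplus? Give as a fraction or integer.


Maximum willingness to pay (at Q=0): P_max = 67
Quantity demanded at P* = 20:
Q* = (67 - 20)/3 = 47/3
CS = (1/2) * Q* * (P_max - P*)
CS = (1/2) * 47/3 * (67 - 20)
CS = (1/2) * 47/3 * 47 = 2209/6

2209/6


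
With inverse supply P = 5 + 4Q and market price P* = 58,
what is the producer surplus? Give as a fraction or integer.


Minimum supply price (at Q=0): P_min = 5
Quantity supplied at P* = 58:
Q* = (58 - 5)/4 = 53/4
PS = (1/2) * Q* * (P* - P_min)
PS = (1/2) * 53/4 * (58 - 5)
PS = (1/2) * 53/4 * 53 = 2809/8

2809/8


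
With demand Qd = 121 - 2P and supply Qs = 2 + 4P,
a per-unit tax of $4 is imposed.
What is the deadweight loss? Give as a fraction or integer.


Pre-tax equilibrium quantity: Q* = 244/3
Post-tax equilibrium quantity: Q_tax = 76
Reduction in quantity: Q* - Q_tax = 16/3
DWL = (1/2) * tax * (Q* - Q_tax)
DWL = (1/2) * 4 * 16/3 = 32/3

32/3


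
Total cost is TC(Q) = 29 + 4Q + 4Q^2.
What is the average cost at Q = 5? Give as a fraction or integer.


TC(5) = 29 + 4*5 + 4*5^2
TC(5) = 29 + 20 + 100 = 149
AC = TC/Q = 149/5 = 149/5

149/5


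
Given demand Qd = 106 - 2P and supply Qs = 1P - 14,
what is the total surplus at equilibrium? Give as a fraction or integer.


Find equilibrium: 106 - 2P = 1P - 14
106 + 14 = 3P
P* = 120/3 = 40
Q* = 1*40 - 14 = 26
Inverse demand: P = 53 - Q/2, so P_max = 53
Inverse supply: P = 14 + Q/1, so P_min = 14
CS = (1/2) * 26 * (53 - 40) = 169
PS = (1/2) * 26 * (40 - 14) = 338
TS = CS + PS = 169 + 338 = 507

507


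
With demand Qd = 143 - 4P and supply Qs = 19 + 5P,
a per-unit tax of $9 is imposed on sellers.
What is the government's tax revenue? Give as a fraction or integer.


With tax on sellers, new supply: Qs' = 19 + 5(P - 9)
= 5P - 26
New equilibrium quantity:
Q_new = 611/9
Tax revenue = tax * Q_new = 9 * 611/9 = 611

611


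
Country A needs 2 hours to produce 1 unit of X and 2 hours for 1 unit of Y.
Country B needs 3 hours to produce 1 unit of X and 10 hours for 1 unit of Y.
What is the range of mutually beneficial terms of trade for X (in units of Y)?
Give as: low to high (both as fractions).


Opportunity cost of X for Country A = hours_X / hours_Y = 2/2 = 1 units of Y
Opportunity cost of X for Country B = hours_X / hours_Y = 3/10 = 3/10 units of Y
Terms of trade must be between the two opportunity costs.
Range: 3/10 to 1

3/10 to 1


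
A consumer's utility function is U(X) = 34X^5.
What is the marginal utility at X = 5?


MU = dU/dX = 34*5*X^(5-1)
MU = 170*X^4
At X = 5:
MU = 170 * 5^4
MU = 170 * 625 = 106250

106250


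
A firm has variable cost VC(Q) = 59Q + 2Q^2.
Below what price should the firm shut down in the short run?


AVC(Q) = VC(Q)/Q = 59 + 2Q
AVC is increasing in Q, so minimum AVC is at Q -> 0+.
Min AVC = 59
The firm should shut down if P < 59.

59


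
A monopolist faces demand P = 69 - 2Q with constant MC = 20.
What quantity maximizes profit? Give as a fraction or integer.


TR = P*Q = (69 - 2Q)Q = 69Q - 2Q^2
MR = dTR/dQ = 69 - 4Q
Set MR = MC:
69 - 4Q = 20
49 = 4Q
Q* = 49/4 = 49/4

49/4


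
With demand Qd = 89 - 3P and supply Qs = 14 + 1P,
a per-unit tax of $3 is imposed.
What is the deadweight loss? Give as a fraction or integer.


Pre-tax equilibrium quantity: Q* = 131/4
Post-tax equilibrium quantity: Q_tax = 61/2
Reduction in quantity: Q* - Q_tax = 9/4
DWL = (1/2) * tax * (Q* - Q_tax)
DWL = (1/2) * 3 * 9/4 = 27/8

27/8


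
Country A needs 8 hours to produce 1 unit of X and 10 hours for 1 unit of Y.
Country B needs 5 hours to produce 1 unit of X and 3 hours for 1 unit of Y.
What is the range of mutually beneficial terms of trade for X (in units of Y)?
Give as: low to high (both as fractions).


Opportunity cost of X for Country A = hours_X / hours_Y = 8/10 = 4/5 units of Y
Opportunity cost of X for Country B = hours_X / hours_Y = 5/3 = 5/3 units of Y
Terms of trade must be between the two opportunity costs.
Range: 4/5 to 5/3

4/5 to 5/3


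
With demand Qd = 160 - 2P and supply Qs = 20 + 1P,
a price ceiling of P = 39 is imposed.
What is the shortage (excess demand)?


At P = 39:
Qd = 160 - 2*39 = 82
Qs = 20 + 1*39 = 59
Shortage = Qd - Qs = 82 - 59 = 23

23


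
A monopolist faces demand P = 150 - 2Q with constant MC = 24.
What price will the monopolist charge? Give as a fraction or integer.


MR = 150 - 4Q
Set MR = MC: 150 - 4Q = 24
Q* = 63/2
Substitute into demand:
P* = 150 - 2*63/2 = 87

87


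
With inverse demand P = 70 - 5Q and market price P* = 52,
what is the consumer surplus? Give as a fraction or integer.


Maximum willingness to pay (at Q=0): P_max = 70
Quantity demanded at P* = 52:
Q* = (70 - 52)/5 = 18/5
CS = (1/2) * Q* * (P_max - P*)
CS = (1/2) * 18/5 * (70 - 52)
CS = (1/2) * 18/5 * 18 = 162/5

162/5


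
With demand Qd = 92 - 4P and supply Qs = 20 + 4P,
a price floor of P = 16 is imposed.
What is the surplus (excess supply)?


At P = 16:
Qd = 92 - 4*16 = 28
Qs = 20 + 4*16 = 84
Surplus = Qs - Qd = 84 - 28 = 56

56


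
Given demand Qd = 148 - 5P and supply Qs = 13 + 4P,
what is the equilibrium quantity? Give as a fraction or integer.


First find equilibrium price:
148 - 5P = 13 + 4P
P* = 135/9 = 15
Then substitute into demand:
Q* = 148 - 5 * 15 = 73

73


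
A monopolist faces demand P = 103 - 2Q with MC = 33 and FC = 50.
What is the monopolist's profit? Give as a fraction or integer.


MR = MC: 103 - 4Q = 33
Q* = 35/2
P* = 103 - 2*35/2 = 68
Profit = (P* - MC)*Q* - FC
= (68 - 33)*35/2 - 50
= 35*35/2 - 50
= 1225/2 - 50 = 1125/2

1125/2


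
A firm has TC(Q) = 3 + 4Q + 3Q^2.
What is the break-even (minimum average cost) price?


AC(Q) = 3/Q + 4 + 3Q
To minimize: dAC/dQ = -3/Q^2 + 3 = 0
Q^2 = 3/3 = 1
Q* = 1
Min AC = 3/1 + 4 + 3*1
Min AC = 3 + 4 + 3 = 10

10


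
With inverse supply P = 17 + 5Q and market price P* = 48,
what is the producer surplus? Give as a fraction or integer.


Minimum supply price (at Q=0): P_min = 17
Quantity supplied at P* = 48:
Q* = (48 - 17)/5 = 31/5
PS = (1/2) * Q* * (P* - P_min)
PS = (1/2) * 31/5 * (48 - 17)
PS = (1/2) * 31/5 * 31 = 961/10

961/10


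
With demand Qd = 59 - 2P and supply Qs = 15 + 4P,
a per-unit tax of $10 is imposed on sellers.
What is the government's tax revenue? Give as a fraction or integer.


With tax on sellers, new supply: Qs' = 15 + 4(P - 10)
= 4P - 25
New equilibrium quantity:
Q_new = 31
Tax revenue = tax * Q_new = 10 * 31 = 310

310


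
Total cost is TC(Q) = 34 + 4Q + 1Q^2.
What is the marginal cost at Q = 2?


MC = dTC/dQ = 4 + 2*1*Q
At Q = 2:
MC = 4 + 2*2
MC = 4 + 4 = 8

8


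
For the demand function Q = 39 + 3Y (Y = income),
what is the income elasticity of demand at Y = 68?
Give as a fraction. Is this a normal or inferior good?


dQ/dY = 3
At Y = 68: Q = 39 + 3*68 = 243
Ey = (dQ/dY)(Y/Q) = 3 * 68 / 243 = 68/81
Since Ey > 0, this is a normal good.

68/81 (normal good)


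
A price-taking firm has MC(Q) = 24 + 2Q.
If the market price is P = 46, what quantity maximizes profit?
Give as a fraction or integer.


In perfect competition, profit is maximized where P = MC.
46 = 24 + 2Q
22 = 2Q
Q* = 22/2 = 11

11


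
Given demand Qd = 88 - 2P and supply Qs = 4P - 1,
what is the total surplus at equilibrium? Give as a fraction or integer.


Find equilibrium: 88 - 2P = 4P - 1
88 + 1 = 6P
P* = 89/6 = 89/6
Q* = 4*89/6 - 1 = 175/3
Inverse demand: P = 44 - Q/2, so P_max = 44
Inverse supply: P = 1/4 + Q/4, so P_min = 1/4
CS = (1/2) * 175/3 * (44 - 89/6) = 30625/36
PS = (1/2) * 175/3 * (89/6 - 1/4) = 30625/72
TS = CS + PS = 30625/36 + 30625/72 = 30625/24

30625/24


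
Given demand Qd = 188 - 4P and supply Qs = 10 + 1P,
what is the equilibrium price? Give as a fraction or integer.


At equilibrium, Qd = Qs.
188 - 4P = 10 + 1P
188 - 10 = 4P + 1P
178 = 5P
P* = 178/5 = 178/5

178/5


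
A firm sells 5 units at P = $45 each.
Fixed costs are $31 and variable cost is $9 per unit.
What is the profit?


Total Revenue = P * Q = 45 * 5 = $225
Total Cost = FC + VC*Q = 31 + 9*5 = $76
Profit = TR - TC = 225 - 76 = $149

$149


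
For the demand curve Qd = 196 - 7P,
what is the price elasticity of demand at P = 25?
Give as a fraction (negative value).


dQ/dP = -7
At P = 25: Q = 196 - 7*25 = 21
E = (dQ/dP)(P/Q) = (-7)(25/21) = -25/3

-25/3


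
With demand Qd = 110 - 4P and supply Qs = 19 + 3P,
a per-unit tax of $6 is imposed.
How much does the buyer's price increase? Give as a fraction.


With a per-unit tax, the buyer's price increase depends on relative slopes.
Supply slope: d = 3, Demand slope: b = 4
Buyer's price increase = d * tax / (b + d)
= 3 * 6 / (4 + 3)
= 18 / 7 = 18/7

18/7


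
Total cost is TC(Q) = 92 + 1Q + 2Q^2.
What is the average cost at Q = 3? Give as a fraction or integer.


TC(3) = 92 + 1*3 + 2*3^2
TC(3) = 92 + 3 + 18 = 113
AC = TC/Q = 113/3 = 113/3

113/3


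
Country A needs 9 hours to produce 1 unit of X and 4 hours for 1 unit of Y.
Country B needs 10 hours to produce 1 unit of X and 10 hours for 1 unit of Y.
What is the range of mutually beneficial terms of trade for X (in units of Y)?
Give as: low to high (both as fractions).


Opportunity cost of X for Country A = hours_X / hours_Y = 9/4 = 9/4 units of Y
Opportunity cost of X for Country B = hours_X / hours_Y = 10/10 = 1 units of Y
Terms of trade must be between the two opportunity costs.
Range: 1 to 9/4

1 to 9/4


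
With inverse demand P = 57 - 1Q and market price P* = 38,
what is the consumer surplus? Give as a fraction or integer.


Maximum willingness to pay (at Q=0): P_max = 57
Quantity demanded at P* = 38:
Q* = (57 - 38)/1 = 19
CS = (1/2) * Q* * (P_max - P*)
CS = (1/2) * 19 * (57 - 38)
CS = (1/2) * 19 * 19 = 361/2

361/2


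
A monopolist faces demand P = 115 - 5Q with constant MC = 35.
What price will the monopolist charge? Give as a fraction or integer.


MR = 115 - 10Q
Set MR = MC: 115 - 10Q = 35
Q* = 8
Substitute into demand:
P* = 115 - 5*8 = 75

75


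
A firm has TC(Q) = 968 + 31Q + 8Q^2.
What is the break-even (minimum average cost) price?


AC(Q) = 968/Q + 31 + 8Q
To minimize: dAC/dQ = -968/Q^2 + 8 = 0
Q^2 = 968/8 = 121
Q* = 11
Min AC = 968/11 + 31 + 8*11
Min AC = 88 + 31 + 88 = 207

207


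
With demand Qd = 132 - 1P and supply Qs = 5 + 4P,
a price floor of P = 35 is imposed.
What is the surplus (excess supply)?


At P = 35:
Qd = 132 - 1*35 = 97
Qs = 5 + 4*35 = 145
Surplus = Qs - Qd = 145 - 97 = 48

48


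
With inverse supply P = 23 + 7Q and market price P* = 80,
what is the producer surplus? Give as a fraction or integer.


Minimum supply price (at Q=0): P_min = 23
Quantity supplied at P* = 80:
Q* = (80 - 23)/7 = 57/7
PS = (1/2) * Q* * (P* - P_min)
PS = (1/2) * 57/7 * (80 - 23)
PS = (1/2) * 57/7 * 57 = 3249/14

3249/14


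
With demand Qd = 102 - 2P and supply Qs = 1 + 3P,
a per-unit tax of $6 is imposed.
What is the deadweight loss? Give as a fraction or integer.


Pre-tax equilibrium quantity: Q* = 308/5
Post-tax equilibrium quantity: Q_tax = 272/5
Reduction in quantity: Q* - Q_tax = 36/5
DWL = (1/2) * tax * (Q* - Q_tax)
DWL = (1/2) * 6 * 36/5 = 108/5

108/5


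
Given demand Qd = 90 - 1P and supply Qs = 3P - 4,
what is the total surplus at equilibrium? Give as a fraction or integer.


Find equilibrium: 90 - 1P = 3P - 4
90 + 4 = 4P
P* = 94/4 = 47/2
Q* = 3*47/2 - 4 = 133/2
Inverse demand: P = 90 - Q/1, so P_max = 90
Inverse supply: P = 4/3 + Q/3, so P_min = 4/3
CS = (1/2) * 133/2 * (90 - 47/2) = 17689/8
PS = (1/2) * 133/2 * (47/2 - 4/3) = 17689/24
TS = CS + PS = 17689/8 + 17689/24 = 17689/6

17689/6


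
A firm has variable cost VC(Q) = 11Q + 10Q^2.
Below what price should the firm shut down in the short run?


AVC(Q) = VC(Q)/Q = 11 + 10Q
AVC is increasing in Q, so minimum AVC is at Q -> 0+.
Min AVC = 11
The firm should shut down if P < 11.

11


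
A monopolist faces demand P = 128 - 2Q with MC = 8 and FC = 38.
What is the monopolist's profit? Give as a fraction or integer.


MR = MC: 128 - 4Q = 8
Q* = 30
P* = 128 - 2*30 = 68
Profit = (P* - MC)*Q* - FC
= (68 - 8)*30 - 38
= 60*30 - 38
= 1800 - 38 = 1762

1762


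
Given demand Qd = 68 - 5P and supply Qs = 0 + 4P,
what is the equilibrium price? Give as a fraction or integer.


At equilibrium, Qd = Qs.
68 - 5P = 0 + 4P
68 - 0 = 5P + 4P
68 = 9P
P* = 68/9 = 68/9

68/9


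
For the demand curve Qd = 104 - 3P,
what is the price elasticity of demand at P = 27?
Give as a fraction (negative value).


dQ/dP = -3
At P = 27: Q = 104 - 3*27 = 23
E = (dQ/dP)(P/Q) = (-3)(27/23) = -81/23

-81/23


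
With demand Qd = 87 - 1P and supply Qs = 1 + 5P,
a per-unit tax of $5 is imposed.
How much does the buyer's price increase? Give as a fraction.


With a per-unit tax, the buyer's price increase depends on relative slopes.
Supply slope: d = 5, Demand slope: b = 1
Buyer's price increase = d * tax / (b + d)
= 5 * 5 / (1 + 5)
= 25 / 6 = 25/6

25/6


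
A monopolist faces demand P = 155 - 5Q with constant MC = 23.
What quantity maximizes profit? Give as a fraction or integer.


TR = P*Q = (155 - 5Q)Q = 155Q - 5Q^2
MR = dTR/dQ = 155 - 10Q
Set MR = MC:
155 - 10Q = 23
132 = 10Q
Q* = 132/10 = 66/5

66/5


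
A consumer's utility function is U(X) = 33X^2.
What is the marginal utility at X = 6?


MU = dU/dX = 33*2*X^(2-1)
MU = 66*X^1
At X = 6:
MU = 66 * 6^1
MU = 66 * 6 = 396

396


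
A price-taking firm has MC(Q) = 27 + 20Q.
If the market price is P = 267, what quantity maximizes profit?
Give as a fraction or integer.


In perfect competition, profit is maximized where P = MC.
267 = 27 + 20Q
240 = 20Q
Q* = 240/20 = 12

12


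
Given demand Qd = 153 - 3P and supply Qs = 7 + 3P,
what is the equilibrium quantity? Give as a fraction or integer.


First find equilibrium price:
153 - 3P = 7 + 3P
P* = 146/6 = 73/3
Then substitute into demand:
Q* = 153 - 3 * 73/3 = 80

80


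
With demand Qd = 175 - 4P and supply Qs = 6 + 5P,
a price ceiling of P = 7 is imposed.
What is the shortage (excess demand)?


At P = 7:
Qd = 175 - 4*7 = 147
Qs = 6 + 5*7 = 41
Shortage = Qd - Qs = 147 - 41 = 106

106


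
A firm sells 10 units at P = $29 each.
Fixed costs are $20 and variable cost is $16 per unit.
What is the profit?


Total Revenue = P * Q = 29 * 10 = $290
Total Cost = FC + VC*Q = 20 + 16*10 = $180
Profit = TR - TC = 290 - 180 = $110

$110


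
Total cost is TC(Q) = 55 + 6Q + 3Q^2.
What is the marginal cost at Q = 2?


MC = dTC/dQ = 6 + 2*3*Q
At Q = 2:
MC = 6 + 6*2
MC = 6 + 12 = 18

18


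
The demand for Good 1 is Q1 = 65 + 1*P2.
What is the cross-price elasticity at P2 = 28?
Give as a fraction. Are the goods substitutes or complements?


dQ1/dP2 = 1
At P2 = 28: Q1 = 65 + 1*28 = 93
Exy = (dQ1/dP2)(P2/Q1) = 1 * 28 / 93 = 28/93
Since Exy > 0, the goods are substitutes.

28/93 (substitutes)


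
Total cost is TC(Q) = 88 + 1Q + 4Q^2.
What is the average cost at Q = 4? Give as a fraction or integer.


TC(4) = 88 + 1*4 + 4*4^2
TC(4) = 88 + 4 + 64 = 156
AC = TC/Q = 156/4 = 39

39


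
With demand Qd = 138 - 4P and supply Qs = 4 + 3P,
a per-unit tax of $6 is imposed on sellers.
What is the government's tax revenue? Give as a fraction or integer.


With tax on sellers, new supply: Qs' = 4 + 3(P - 6)
= 3P - 14
New equilibrium quantity:
Q_new = 358/7
Tax revenue = tax * Q_new = 6 * 358/7 = 2148/7

2148/7


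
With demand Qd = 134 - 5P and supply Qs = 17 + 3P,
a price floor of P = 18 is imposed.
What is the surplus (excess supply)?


At P = 18:
Qd = 134 - 5*18 = 44
Qs = 17 + 3*18 = 71
Surplus = Qs - Qd = 71 - 44 = 27

27


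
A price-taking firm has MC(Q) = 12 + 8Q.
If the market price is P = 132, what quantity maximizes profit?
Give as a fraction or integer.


In perfect competition, profit is maximized where P = MC.
132 = 12 + 8Q
120 = 8Q
Q* = 120/8 = 15

15


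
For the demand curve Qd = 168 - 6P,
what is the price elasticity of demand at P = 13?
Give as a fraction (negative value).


dQ/dP = -6
At P = 13: Q = 168 - 6*13 = 90
E = (dQ/dP)(P/Q) = (-6)(13/90) = -13/15

-13/15


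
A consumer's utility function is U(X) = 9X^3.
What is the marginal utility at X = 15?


MU = dU/dX = 9*3*X^(3-1)
MU = 27*X^2
At X = 15:
MU = 27 * 15^2
MU = 27 * 225 = 6075

6075


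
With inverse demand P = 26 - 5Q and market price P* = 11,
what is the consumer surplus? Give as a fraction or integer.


Maximum willingness to pay (at Q=0): P_max = 26
Quantity demanded at P* = 11:
Q* = (26 - 11)/5 = 3
CS = (1/2) * Q* * (P_max - P*)
CS = (1/2) * 3 * (26 - 11)
CS = (1/2) * 3 * 15 = 45/2

45/2


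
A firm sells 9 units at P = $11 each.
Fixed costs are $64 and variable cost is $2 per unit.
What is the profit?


Total Revenue = P * Q = 11 * 9 = $99
Total Cost = FC + VC*Q = 64 + 2*9 = $82
Profit = TR - TC = 99 - 82 = $17

$17


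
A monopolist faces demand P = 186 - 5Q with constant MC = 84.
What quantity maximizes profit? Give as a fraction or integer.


TR = P*Q = (186 - 5Q)Q = 186Q - 5Q^2
MR = dTR/dQ = 186 - 10Q
Set MR = MC:
186 - 10Q = 84
102 = 10Q
Q* = 102/10 = 51/5

51/5


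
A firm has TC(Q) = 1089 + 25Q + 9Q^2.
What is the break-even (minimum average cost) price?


AC(Q) = 1089/Q + 25 + 9Q
To minimize: dAC/dQ = -1089/Q^2 + 9 = 0
Q^2 = 1089/9 = 121
Q* = 11
Min AC = 1089/11 + 25 + 9*11
Min AC = 99 + 25 + 99 = 223

223


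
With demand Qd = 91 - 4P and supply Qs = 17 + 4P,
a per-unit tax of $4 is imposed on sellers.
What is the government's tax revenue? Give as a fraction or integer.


With tax on sellers, new supply: Qs' = 17 + 4(P - 4)
= 1 + 4P
New equilibrium quantity:
Q_new = 46
Tax revenue = tax * Q_new = 4 * 46 = 184

184


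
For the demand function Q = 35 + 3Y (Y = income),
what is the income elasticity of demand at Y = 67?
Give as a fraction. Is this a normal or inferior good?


dQ/dY = 3
At Y = 67: Q = 35 + 3*67 = 236
Ey = (dQ/dY)(Y/Q) = 3 * 67 / 236 = 201/236
Since Ey > 0, this is a normal good.

201/236 (normal good)


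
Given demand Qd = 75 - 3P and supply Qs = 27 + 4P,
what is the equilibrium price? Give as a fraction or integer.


At equilibrium, Qd = Qs.
75 - 3P = 27 + 4P
75 - 27 = 3P + 4P
48 = 7P
P* = 48/7 = 48/7

48/7


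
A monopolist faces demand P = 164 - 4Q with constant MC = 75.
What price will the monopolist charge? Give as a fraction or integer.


MR = 164 - 8Q
Set MR = MC: 164 - 8Q = 75
Q* = 89/8
Substitute into demand:
P* = 164 - 4*89/8 = 239/2

239/2


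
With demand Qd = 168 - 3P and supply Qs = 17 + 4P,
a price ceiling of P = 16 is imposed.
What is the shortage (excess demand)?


At P = 16:
Qd = 168 - 3*16 = 120
Qs = 17 + 4*16 = 81
Shortage = Qd - Qs = 120 - 81 = 39

39


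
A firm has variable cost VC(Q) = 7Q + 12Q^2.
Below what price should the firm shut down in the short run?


AVC(Q) = VC(Q)/Q = 7 + 12Q
AVC is increasing in Q, so minimum AVC is at Q -> 0+.
Min AVC = 7
The firm should shut down if P < 7.

7


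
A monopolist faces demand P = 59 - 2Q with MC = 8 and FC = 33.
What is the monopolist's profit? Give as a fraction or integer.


MR = MC: 59 - 4Q = 8
Q* = 51/4
P* = 59 - 2*51/4 = 67/2
Profit = (P* - MC)*Q* - FC
= (67/2 - 8)*51/4 - 33
= 51/2*51/4 - 33
= 2601/8 - 33 = 2337/8

2337/8


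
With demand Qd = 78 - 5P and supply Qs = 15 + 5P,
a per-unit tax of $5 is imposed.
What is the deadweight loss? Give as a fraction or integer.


Pre-tax equilibrium quantity: Q* = 93/2
Post-tax equilibrium quantity: Q_tax = 34
Reduction in quantity: Q* - Q_tax = 25/2
DWL = (1/2) * tax * (Q* - Q_tax)
DWL = (1/2) * 5 * 25/2 = 125/4

125/4


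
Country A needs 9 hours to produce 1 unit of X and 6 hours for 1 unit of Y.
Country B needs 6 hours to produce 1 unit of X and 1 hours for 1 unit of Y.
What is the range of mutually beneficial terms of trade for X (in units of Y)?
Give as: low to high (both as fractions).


Opportunity cost of X for Country A = hours_X / hours_Y = 9/6 = 3/2 units of Y
Opportunity cost of X for Country B = hours_X / hours_Y = 6/1 = 6 units of Y
Terms of trade must be between the two opportunity costs.
Range: 3/2 to 6

3/2 to 6


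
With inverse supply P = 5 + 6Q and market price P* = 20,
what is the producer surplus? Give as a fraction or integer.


Minimum supply price (at Q=0): P_min = 5
Quantity supplied at P* = 20:
Q* = (20 - 5)/6 = 5/2
PS = (1/2) * Q* * (P* - P_min)
PS = (1/2) * 5/2 * (20 - 5)
PS = (1/2) * 5/2 * 15 = 75/4

75/4


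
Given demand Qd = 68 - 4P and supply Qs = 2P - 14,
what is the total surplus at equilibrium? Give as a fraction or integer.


Find equilibrium: 68 - 4P = 2P - 14
68 + 14 = 6P
P* = 82/6 = 41/3
Q* = 2*41/3 - 14 = 40/3
Inverse demand: P = 17 - Q/4, so P_max = 17
Inverse supply: P = 7 + Q/2, so P_min = 7
CS = (1/2) * 40/3 * (17 - 41/3) = 200/9
PS = (1/2) * 40/3 * (41/3 - 7) = 400/9
TS = CS + PS = 200/9 + 400/9 = 200/3

200/3


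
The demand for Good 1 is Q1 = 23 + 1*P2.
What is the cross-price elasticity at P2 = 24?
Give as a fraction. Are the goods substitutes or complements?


dQ1/dP2 = 1
At P2 = 24: Q1 = 23 + 1*24 = 47
Exy = (dQ1/dP2)(P2/Q1) = 1 * 24 / 47 = 24/47
Since Exy > 0, the goods are substitutes.

24/47 (substitutes)


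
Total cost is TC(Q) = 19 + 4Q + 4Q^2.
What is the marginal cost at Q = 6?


MC = dTC/dQ = 4 + 2*4*Q
At Q = 6:
MC = 4 + 8*6
MC = 4 + 48 = 52

52


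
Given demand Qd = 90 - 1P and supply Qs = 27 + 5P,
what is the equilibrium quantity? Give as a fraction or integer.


First find equilibrium price:
90 - 1P = 27 + 5P
P* = 63/6 = 21/2
Then substitute into demand:
Q* = 90 - 1 * 21/2 = 159/2

159/2


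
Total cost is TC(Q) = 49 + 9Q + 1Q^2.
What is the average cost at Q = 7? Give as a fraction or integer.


TC(7) = 49 + 9*7 + 1*7^2
TC(7) = 49 + 63 + 49 = 161
AC = TC/Q = 161/7 = 23

23


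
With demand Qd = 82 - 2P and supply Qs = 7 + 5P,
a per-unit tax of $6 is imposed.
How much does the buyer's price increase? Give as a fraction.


With a per-unit tax, the buyer's price increase depends on relative slopes.
Supply slope: d = 5, Demand slope: b = 2
Buyer's price increase = d * tax / (b + d)
= 5 * 6 / (2 + 5)
= 30 / 7 = 30/7

30/7


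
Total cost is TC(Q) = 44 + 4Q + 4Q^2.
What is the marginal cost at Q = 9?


MC = dTC/dQ = 4 + 2*4*Q
At Q = 9:
MC = 4 + 8*9
MC = 4 + 72 = 76

76


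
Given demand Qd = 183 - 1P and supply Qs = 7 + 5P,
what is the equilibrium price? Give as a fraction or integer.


At equilibrium, Qd = Qs.
183 - 1P = 7 + 5P
183 - 7 = 1P + 5P
176 = 6P
P* = 176/6 = 88/3

88/3


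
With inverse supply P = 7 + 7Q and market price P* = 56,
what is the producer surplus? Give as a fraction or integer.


Minimum supply price (at Q=0): P_min = 7
Quantity supplied at P* = 56:
Q* = (56 - 7)/7 = 7
PS = (1/2) * Q* * (P* - P_min)
PS = (1/2) * 7 * (56 - 7)
PS = (1/2) * 7 * 49 = 343/2

343/2


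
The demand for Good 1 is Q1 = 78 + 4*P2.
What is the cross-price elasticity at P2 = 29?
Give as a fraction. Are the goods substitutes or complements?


dQ1/dP2 = 4
At P2 = 29: Q1 = 78 + 4*29 = 194
Exy = (dQ1/dP2)(P2/Q1) = 4 * 29 / 194 = 58/97
Since Exy > 0, the goods are substitutes.

58/97 (substitutes)


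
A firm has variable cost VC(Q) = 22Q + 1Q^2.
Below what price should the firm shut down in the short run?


AVC(Q) = VC(Q)/Q = 22 + 1Q
AVC is increasing in Q, so minimum AVC is at Q -> 0+.
Min AVC = 22
The firm should shut down if P < 22.

22


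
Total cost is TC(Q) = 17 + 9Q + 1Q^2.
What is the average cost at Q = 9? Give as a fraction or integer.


TC(9) = 17 + 9*9 + 1*9^2
TC(9) = 17 + 81 + 81 = 179
AC = TC/Q = 179/9 = 179/9

179/9


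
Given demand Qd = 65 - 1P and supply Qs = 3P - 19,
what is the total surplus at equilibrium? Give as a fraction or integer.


Find equilibrium: 65 - 1P = 3P - 19
65 + 19 = 4P
P* = 84/4 = 21
Q* = 3*21 - 19 = 44
Inverse demand: P = 65 - Q/1, so P_max = 65
Inverse supply: P = 19/3 + Q/3, so P_min = 19/3
CS = (1/2) * 44 * (65 - 21) = 968
PS = (1/2) * 44 * (21 - 19/3) = 968/3
TS = CS + PS = 968 + 968/3 = 3872/3

3872/3


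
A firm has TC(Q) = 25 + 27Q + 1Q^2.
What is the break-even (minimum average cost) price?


AC(Q) = 25/Q + 27 + 1Q
To minimize: dAC/dQ = -25/Q^2 + 1 = 0
Q^2 = 25/1 = 25
Q* = 5
Min AC = 25/5 + 27 + 1*5
Min AC = 5 + 27 + 5 = 37

37


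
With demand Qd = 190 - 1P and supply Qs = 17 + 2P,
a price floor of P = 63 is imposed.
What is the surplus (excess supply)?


At P = 63:
Qd = 190 - 1*63 = 127
Qs = 17 + 2*63 = 143
Surplus = Qs - Qd = 143 - 127 = 16

16


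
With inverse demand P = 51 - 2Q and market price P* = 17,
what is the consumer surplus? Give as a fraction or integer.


Maximum willingness to pay (at Q=0): P_max = 51
Quantity demanded at P* = 17:
Q* = (51 - 17)/2 = 17
CS = (1/2) * Q* * (P_max - P*)
CS = (1/2) * 17 * (51 - 17)
CS = (1/2) * 17 * 34 = 289

289


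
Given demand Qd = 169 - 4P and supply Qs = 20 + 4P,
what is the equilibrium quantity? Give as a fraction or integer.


First find equilibrium price:
169 - 4P = 20 + 4P
P* = 149/8 = 149/8
Then substitute into demand:
Q* = 169 - 4 * 149/8 = 189/2

189/2


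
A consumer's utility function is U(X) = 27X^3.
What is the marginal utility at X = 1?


MU = dU/dX = 27*3*X^(3-1)
MU = 81*X^2
At X = 1:
MU = 81 * 1^2
MU = 81 * 1 = 81

81


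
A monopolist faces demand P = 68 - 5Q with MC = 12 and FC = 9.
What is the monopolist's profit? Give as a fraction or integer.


MR = MC: 68 - 10Q = 12
Q* = 28/5
P* = 68 - 5*28/5 = 40
Profit = (P* - MC)*Q* - FC
= (40 - 12)*28/5 - 9
= 28*28/5 - 9
= 784/5 - 9 = 739/5

739/5


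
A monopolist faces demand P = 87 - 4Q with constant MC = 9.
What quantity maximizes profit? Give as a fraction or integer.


TR = P*Q = (87 - 4Q)Q = 87Q - 4Q^2
MR = dTR/dQ = 87 - 8Q
Set MR = MC:
87 - 8Q = 9
78 = 8Q
Q* = 78/8 = 39/4

39/4


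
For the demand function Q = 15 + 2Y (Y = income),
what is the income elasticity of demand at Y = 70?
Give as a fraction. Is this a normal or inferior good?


dQ/dY = 2
At Y = 70: Q = 15 + 2*70 = 155
Ey = (dQ/dY)(Y/Q) = 2 * 70 / 155 = 28/31
Since Ey > 0, this is a normal good.

28/31 (normal good)


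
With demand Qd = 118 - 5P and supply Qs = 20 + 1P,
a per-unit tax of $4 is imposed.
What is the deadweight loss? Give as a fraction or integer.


Pre-tax equilibrium quantity: Q* = 109/3
Post-tax equilibrium quantity: Q_tax = 33
Reduction in quantity: Q* - Q_tax = 10/3
DWL = (1/2) * tax * (Q* - Q_tax)
DWL = (1/2) * 4 * 10/3 = 20/3

20/3


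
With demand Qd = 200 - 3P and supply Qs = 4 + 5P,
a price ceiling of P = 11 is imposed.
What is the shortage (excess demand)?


At P = 11:
Qd = 200 - 3*11 = 167
Qs = 4 + 5*11 = 59
Shortage = Qd - Qs = 167 - 59 = 108

108


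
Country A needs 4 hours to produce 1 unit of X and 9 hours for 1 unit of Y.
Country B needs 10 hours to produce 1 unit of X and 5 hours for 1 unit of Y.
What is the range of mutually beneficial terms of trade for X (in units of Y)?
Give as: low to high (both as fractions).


Opportunity cost of X for Country A = hours_X / hours_Y = 4/9 = 4/9 units of Y
Opportunity cost of X for Country B = hours_X / hours_Y = 10/5 = 2 units of Y
Terms of trade must be between the two opportunity costs.
Range: 4/9 to 2

4/9 to 2


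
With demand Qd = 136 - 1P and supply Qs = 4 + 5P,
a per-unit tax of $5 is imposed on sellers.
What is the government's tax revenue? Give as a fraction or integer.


With tax on sellers, new supply: Qs' = 4 + 5(P - 5)
= 5P - 21
New equilibrium quantity:
Q_new = 659/6
Tax revenue = tax * Q_new = 5 * 659/6 = 3295/6

3295/6


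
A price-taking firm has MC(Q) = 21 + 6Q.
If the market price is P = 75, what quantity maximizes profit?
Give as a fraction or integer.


In perfect competition, profit is maximized where P = MC.
75 = 21 + 6Q
54 = 6Q
Q* = 54/6 = 9

9


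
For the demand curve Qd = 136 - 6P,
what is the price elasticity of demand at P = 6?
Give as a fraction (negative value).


dQ/dP = -6
At P = 6: Q = 136 - 6*6 = 100
E = (dQ/dP)(P/Q) = (-6)(6/100) = -9/25

-9/25


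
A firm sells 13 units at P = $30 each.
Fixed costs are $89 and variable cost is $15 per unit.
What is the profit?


Total Revenue = P * Q = 30 * 13 = $390
Total Cost = FC + VC*Q = 89 + 15*13 = $284
Profit = TR - TC = 390 - 284 = $106

$106
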